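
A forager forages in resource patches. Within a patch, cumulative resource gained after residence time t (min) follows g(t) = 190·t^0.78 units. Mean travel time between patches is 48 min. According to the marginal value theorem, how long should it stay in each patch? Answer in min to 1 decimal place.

Optimal t* satisfies g'(t*) = g(t*)/(T + t*).
g'(t) = 0.78·190·t^-0.22. Setting 0.78·190·t^-0.22 = 190·t^0.78/(48+t) gives 0.78(48+t) = t, so 0.22·t = 0.78×48.
t* = 0.78×48/0.22 = 170.2 min.

170.2 min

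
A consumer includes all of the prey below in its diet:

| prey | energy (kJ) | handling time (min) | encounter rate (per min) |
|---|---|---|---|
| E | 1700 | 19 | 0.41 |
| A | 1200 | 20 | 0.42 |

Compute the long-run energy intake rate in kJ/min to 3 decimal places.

R = (0.41×1700 + 0.42×1200) / (1 + 0.41×19 + 0.42×20) = 1201/17.19 = 69.87 kJ/min.

69.866 kJ/min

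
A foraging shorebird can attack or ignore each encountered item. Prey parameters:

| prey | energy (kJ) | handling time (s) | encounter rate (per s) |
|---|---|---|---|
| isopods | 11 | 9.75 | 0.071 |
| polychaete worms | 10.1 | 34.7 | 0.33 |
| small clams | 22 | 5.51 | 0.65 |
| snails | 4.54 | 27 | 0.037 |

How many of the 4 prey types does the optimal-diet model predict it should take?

1

E/h in descending order: small clams 3.99, isopods 1.13, polychaete worms 0.291, snails 0.168 kJ/s. The optimal diet is the largest prefix of this list for which every included type satisfies E_i/h_i > R on the types above it.
Rate on top 1: 3.121. isopods: 1.13 < 3.121 → exclude; stop.
Optimal diet: small clams — 1 of 4 types.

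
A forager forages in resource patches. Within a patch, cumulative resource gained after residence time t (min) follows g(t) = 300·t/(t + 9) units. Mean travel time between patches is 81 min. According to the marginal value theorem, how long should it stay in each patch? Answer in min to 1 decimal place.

27.0 min

By the marginal value theorem, leave when the instantaneous gain rate g'(t) equals the habitat-wide average g(t)/(T + t).
g'(t) = 300·9/(t + 9)². Setting 300·9/(t+9)² = 300t/[(t+9)(81+t)] gives 9(81+t) = t(t+9), so t² = 9×81 = 729.
t* = √729 = 27 min.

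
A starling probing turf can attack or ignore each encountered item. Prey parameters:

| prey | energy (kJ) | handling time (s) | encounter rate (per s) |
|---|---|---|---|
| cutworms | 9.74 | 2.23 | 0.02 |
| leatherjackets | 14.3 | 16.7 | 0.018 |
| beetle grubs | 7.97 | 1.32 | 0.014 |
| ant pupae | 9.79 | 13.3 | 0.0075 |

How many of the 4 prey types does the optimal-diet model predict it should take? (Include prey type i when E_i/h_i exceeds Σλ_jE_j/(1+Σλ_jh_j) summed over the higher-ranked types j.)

Rank by E/h (kJ/s): beetle grubs 6.04, cutworms 4.37, leatherjackets 0.856, ant pupae 0.736. Include each in turn until the next type's E/h falls below the running intake rate.
Rate on top 1: 0.1096. cutworms: 4.37 > 0.1096 → include.
Rate on top 2: 0.2882. leatherjackets: 0.856 > 0.2882 → include.
Rate on top 3: 0.4134. ant pupae: 0.736 > 0.4134 → include.
Optimal diet: beetle grubs, cutworms, leatherjackets, ant pupae — 4 of 4 types.

4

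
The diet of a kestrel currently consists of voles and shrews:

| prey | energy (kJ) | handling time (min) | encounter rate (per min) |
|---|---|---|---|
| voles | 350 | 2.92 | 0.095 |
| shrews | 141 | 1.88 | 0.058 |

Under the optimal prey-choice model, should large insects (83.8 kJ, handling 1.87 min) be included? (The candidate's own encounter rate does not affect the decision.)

Intake rate on the current diet: R = (0.095×350 + 0.058×141) / (1 + 0.095×2.92 + 0.058×1.88) = 41.43/1.386 = 29.88 kJ/min.
large insects: E/h = 83.8/1.87 = 44.81 kJ/min.
44.81 > 29.88, so adding large insects raises the average — include it.

Yes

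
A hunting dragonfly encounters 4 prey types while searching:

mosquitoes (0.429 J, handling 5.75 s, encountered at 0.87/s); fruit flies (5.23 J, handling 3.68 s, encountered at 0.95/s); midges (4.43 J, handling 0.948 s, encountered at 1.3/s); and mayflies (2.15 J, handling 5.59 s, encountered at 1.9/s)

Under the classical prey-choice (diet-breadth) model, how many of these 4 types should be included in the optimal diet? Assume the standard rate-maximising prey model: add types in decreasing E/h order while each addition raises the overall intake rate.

E/h in descending order: midges 4.67, fruit flies 1.42, mayflies 0.385, mosquitoes 0.0746 J/s. The optimal diet is the largest prefix of this list for which every included type satisfies E_i/h_i > R on the types above it.
Rate on top 1: 2.58. fruit flies: 1.42 < 2.58 → exclude; stop.
Optimal diet: midges — 1 of 4 types.

1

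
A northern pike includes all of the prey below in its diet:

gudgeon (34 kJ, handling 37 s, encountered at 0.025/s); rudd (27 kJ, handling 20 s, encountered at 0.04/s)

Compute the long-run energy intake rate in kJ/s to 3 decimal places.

0.708 kJ/s

Energy encountered per unit search time: 0.025×34 + 0.04×27 = 1.93 kJ/s.
Handling time per unit search time: 0.025×37 + 0.04×20 = 1.725.
Rate = 1.93/(1 + 1.725) = 0.7083 kJ/s.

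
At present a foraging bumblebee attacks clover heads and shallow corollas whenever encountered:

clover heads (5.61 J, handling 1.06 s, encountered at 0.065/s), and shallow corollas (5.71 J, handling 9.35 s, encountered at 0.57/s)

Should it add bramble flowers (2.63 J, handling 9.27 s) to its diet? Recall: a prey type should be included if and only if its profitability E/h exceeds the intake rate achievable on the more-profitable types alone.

Intake rate on the current diet: R = (0.065×5.61 + 0.57×5.71) / (1 + 0.065×1.06 + 0.57×9.35) = 3.619/6.398 = 0.5657 J/s.
Profitability of bramble flowers: 2.63/9.27 = 0.2837 J/s.
Since 0.2837 < R, time spent handling bramble flowers is better spent searching.

No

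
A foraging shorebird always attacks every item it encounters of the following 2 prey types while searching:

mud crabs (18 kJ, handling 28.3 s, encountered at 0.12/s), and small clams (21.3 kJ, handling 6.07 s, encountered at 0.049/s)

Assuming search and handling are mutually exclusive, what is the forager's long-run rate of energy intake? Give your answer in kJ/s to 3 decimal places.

R = (0.12×18 + 0.049×21.3) / (1 + 0.12×28.3 + 0.049×6.07) = 3.204/4.693 = 0.6826 kJ/s.

0.683 kJ/s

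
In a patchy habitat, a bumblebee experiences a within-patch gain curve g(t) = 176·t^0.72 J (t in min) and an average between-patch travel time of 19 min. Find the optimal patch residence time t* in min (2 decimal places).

48.86 min

Optimal t* satisfies g'(t*) = g(t*)/(T + t*).
g'(t) = 0.72·176·t^-0.28. Setting 0.72·176·t^-0.28 = 176·t^0.72/(19+t) gives 0.72(19+t) = t, so 0.28·t = 0.72×19.
t* = 0.72×19/0.28 = 48.86 min.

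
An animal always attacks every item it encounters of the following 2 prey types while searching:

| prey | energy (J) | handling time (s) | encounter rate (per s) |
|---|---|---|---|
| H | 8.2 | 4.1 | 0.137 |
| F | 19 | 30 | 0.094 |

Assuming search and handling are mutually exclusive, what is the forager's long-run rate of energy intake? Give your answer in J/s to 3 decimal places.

Energy encountered per unit search time: 0.137×8.2 + 0.094×19 = 2.909 J/s.
Handling time per unit search time: 0.137×4.1 + 0.094×30 = 3.382.
Rate = 2.909/(1 + 3.382) = 0.664 J/s.

0.664 J/s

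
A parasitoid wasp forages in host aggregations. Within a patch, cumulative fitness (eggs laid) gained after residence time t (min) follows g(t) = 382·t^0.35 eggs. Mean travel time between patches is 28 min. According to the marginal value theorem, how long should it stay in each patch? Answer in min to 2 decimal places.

15.08 min

By the marginal value theorem, leave when the instantaneous gain rate g'(t) equals the habitat-wide average g(t)/(T + t).
g'(t) = 0.35·382·t^-0.65. Setting 0.35·382·t^-0.65 = 382·t^0.35/(28+t) gives 0.35(28+t) = t, so 0.65·t = 0.35×28.
t* = 0.35×28/0.65 = 15.08 min.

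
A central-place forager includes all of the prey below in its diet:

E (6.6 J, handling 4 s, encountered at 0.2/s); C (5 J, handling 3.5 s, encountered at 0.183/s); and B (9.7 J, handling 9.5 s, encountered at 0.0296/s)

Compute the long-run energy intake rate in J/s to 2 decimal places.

0.93 J/s

Energy encountered per unit search time: 0.2×6.6 + 0.183×5 + 0.0296×9.7 = 2.522 J/s.
Handling time per unit search time: 0.2×4 + 0.183×3.5 + 0.0296×9.5 = 1.722.
Rate = 2.522/(1 + 1.722) = 0.9267 J/s.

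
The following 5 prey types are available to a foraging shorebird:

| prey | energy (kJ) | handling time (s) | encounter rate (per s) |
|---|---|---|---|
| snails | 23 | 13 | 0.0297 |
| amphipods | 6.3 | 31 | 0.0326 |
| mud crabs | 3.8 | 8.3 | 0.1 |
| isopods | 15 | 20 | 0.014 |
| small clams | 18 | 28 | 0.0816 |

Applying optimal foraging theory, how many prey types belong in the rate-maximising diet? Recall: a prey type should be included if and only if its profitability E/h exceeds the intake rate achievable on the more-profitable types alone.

Profitabilities (E/h, kJ/s): snails 1.77, isopods 0.75, small clams 0.643, mud crabs 0.458, amphipods 0.203. Add prey in this order while the next type's profitability exceeds the intake rate on those already taken.
Rate on top 1: 0.4928. isopods: 0.75 > 0.4928 → include.
Rate on top 2: 0.536. small clams: 0.643 > 0.536 → include.
Rate on top 3: 0.5978. mud crabs: 0.458 < 0.5978 → exclude; stop.
Optimal diet: snails, isopods, small clams — 3 of 5 types.

3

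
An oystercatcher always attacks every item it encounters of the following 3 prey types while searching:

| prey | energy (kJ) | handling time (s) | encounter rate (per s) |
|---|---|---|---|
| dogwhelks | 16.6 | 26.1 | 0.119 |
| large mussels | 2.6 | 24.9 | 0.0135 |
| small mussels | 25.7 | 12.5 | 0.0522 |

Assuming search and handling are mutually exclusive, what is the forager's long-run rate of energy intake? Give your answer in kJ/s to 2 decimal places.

0.66 kJ/s

R = (0.119×16.6 + 0.0135×2.6 + 0.0522×25.7) / (1 + 0.119×26.1 + 0.0135×24.9 + 0.0522×12.5) = 3.352/5.095 = 0.658 kJ/s.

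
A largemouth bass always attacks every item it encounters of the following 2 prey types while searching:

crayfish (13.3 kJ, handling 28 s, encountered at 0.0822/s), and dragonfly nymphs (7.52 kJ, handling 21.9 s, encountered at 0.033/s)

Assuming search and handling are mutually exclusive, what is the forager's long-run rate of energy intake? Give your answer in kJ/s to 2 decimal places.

Energy encountered per unit search time: 0.0822×13.3 + 0.033×7.52 = 1.341 kJ/s.
Handling time per unit search time: 0.0822×28 + 0.033×21.9 = 3.024.
Rate = 1.341/(1 + 3.024) = 0.3333 kJ/s.

0.33 kJ/s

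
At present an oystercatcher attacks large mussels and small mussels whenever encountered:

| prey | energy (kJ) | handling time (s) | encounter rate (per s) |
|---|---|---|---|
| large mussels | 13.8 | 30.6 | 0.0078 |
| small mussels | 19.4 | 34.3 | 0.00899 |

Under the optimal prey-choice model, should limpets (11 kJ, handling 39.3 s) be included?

Yes

On large mussels and small mussels alone, R = ΣλE/(1+Σλh) = 0.282/1.547 = 0.1823 kJ/s.
Profitability of limpets: 11/39.3 = 0.2799 kJ/s.
0.2799 > 0.1823, so adding limpets raises the average — include it.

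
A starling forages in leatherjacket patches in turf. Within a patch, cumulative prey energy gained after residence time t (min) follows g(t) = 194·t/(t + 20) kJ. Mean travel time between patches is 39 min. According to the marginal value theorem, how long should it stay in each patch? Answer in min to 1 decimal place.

27.9 min

Optimal t* satisfies g'(t*) = g(t*)/(T + t*).
g'(t) = 194·20/(t + 20)². Setting 194·20/(t+20)² = 194t/[(t+20)(39+t)] gives 20(39+t) = t(t+20), so t² = 20×39 = 780.
t* = √780 = 27.93 min.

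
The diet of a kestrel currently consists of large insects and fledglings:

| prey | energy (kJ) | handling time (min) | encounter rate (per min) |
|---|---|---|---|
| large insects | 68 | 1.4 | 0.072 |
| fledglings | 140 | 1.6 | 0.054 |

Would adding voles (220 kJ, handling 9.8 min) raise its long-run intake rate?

Current rate: (0.072×68 + 0.054×140)/(1 + 0.072×1.4 + 0.054×1.6) = 10.49 kJ/min.
Profitability of voles: 220/9.8 = 22.45 kJ/min.
22.45 > 10.49, so adding voles raises the average — include it.

Yes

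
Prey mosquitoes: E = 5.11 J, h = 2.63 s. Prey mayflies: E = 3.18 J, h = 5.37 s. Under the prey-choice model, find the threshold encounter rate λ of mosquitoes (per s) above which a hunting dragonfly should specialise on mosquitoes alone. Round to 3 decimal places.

0.167 per s

The zero-one rule: include mayflies iff E₂/h₂ > λE₁/(1+λh₁). Equality gives the switch point.
λE₁h₂ = E₂ + λE₂h₁ ⇒ λ = E₂/(E₁h₂ − E₂h₁) = 3.18/(27.44 − 8.363) = 0.1667 per s.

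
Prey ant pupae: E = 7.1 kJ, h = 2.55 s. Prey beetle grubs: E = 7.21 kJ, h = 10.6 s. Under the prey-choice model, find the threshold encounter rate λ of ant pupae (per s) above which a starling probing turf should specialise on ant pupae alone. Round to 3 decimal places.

0.127 per s

Drop beetle grubs once their profitability E₂/h₂ falls below the rate achievable on ant pupae alone: E₂/h₂ = λE₁/(1 + λh₁).
Solve for λ: λE₁h₂ = E₂(1 + λh₁) → λ(E₁h₂ − E₂h₁) = E₂ → λ = E₂/(E₁h₂ − E₂h₁).
λ = 7.21/(7.1×10.6 − 7.21×2.55) = 7.21/56.87 = 0.1268 per s.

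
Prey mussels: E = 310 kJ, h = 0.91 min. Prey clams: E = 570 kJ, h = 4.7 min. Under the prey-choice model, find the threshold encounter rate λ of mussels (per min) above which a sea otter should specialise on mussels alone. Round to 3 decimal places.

Drop clams once their profitability E₂/h₂ falls below the rate achievable on mussels alone: E₂/h₂ = λE₁/(1 + λh₁).
Solve for λ: λE₁h₂ = E₂(1 + λh₁) → λ(E₁h₂ − E₂h₁) = E₂ → λ = E₂/(E₁h₂ − E₂h₁).
λ = 570/(310×4.7 − 570×0.91) = 570/938.3 = 0.6075 per min.

0.607 per min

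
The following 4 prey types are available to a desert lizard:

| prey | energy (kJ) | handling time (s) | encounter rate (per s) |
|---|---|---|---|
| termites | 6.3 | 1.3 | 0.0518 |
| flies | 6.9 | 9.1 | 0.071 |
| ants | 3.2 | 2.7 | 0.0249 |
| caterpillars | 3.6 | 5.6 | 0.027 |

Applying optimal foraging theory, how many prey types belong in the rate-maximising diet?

E/h in descending order: termites 4.85, ants 1.19, flies 0.758, caterpillars 0.643 kJ/s. The optimal diet is the largest prefix of this list for which every included type satisfies E_i/h_i > R on the types above it.
Rate on top 1: 0.3058. ants: 1.19 > 0.3058 → include.
Rate on top 2: 0.3579. flies: 0.758 > 0.3579 → include.
Rate on top 3: 0.5031. caterpillars: 0.643 > 0.5031 → include.
Optimal diet: termites, ants, flies, caterpillars — 4 of 4 types.

4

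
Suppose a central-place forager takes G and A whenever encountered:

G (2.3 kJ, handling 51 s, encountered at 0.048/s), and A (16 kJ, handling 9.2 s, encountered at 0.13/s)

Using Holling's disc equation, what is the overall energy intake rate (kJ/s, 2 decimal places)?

0.47 kJ/s

R = (0.048×2.3 + 0.13×16) / (1 + 0.048×51 + 0.13×9.2) = 2.19/4.644 = 0.4717 kJ/s.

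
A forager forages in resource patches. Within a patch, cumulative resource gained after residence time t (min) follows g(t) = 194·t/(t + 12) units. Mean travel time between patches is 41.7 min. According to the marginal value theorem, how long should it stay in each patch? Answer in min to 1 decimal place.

22.4 min

Optimal t* satisfies g'(t*) = g(t*)/(T + t*).
g'(t) = 194·12/(t + 12)². Setting 194·12/(t+12)² = 194t/[(t+12)(41.7+t)] gives 12(41.7+t) = t(t+12), so t² = 12×41.7 = 500.4.
t* = √500.4 = 22.37 min.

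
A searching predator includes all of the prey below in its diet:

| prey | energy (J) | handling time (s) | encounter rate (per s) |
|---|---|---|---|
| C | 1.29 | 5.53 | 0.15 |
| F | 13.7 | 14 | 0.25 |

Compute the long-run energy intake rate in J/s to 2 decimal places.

R = Σλ_iE_i / (1 + Σλ_ih_i)
Numerator: 0.15×1.29 + 0.25×13.7 = 3.619
Denominator: 1 + 0.15×5.53 + 0.25×14 = 5.33
R = 3.619/5.33 = 0.679 J/s

0.68 J/s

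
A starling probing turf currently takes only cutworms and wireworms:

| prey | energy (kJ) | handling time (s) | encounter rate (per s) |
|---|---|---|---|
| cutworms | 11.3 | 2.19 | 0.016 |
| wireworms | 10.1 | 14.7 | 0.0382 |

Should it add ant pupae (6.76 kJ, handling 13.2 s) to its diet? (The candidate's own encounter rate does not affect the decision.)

On cutworms and wireworms alone, R = ΣλE/(1+Σλh) = 0.5666/1.597 = 0.3549 kJ/s.
Profitability of ant pupae: 6.76/13.2 = 0.5121 kJ/s.
0.5121 > 0.3549, so adding ant pupae raises the average — include it.

Yes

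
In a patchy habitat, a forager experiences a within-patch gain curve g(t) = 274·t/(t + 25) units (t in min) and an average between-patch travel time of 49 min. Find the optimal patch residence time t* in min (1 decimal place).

Maximise g(t)/(T+t): set derivative to zero → g'(t)(T+t) = g(t).
g'(t) = 274·25/(t + 25)². Setting 274·25/(t+25)² = 274t/[(t+25)(49+t)] gives 25(49+t) = t(t+25), so t² = 25×49 = 1225.
t* = √1225 = 35 min.

35.0 min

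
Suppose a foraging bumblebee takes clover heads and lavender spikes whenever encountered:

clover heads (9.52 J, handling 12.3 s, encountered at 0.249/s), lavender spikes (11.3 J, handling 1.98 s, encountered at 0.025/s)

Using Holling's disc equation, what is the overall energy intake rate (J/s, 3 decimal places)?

0.645 J/s

R = (0.249×9.52 + 0.025×11.3) / (1 + 0.249×12.3 + 0.025×1.98) = 2.653/4.112 = 0.6451 J/s.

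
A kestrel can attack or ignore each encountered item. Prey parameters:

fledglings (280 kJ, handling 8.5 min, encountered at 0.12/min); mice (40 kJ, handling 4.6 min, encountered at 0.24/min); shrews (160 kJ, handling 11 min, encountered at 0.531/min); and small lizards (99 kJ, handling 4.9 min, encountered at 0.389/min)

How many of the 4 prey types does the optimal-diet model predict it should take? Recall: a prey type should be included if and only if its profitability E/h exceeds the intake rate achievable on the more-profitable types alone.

Rank by E/h (kJ/min): fledglings 32.9, small lizards 20.2, shrews 14.5, mice 8.7. Include each in turn until the next type's E/h falls below the running intake rate.
Rate on top 1: 16.63. small lizards: 20.2 > 16.63 → include.
Rate on top 2: 18.37. shrews: 14.5 < 18.37 → exclude; stop.
Optimal diet: fledglings, small lizards — 2 of 4 types.

2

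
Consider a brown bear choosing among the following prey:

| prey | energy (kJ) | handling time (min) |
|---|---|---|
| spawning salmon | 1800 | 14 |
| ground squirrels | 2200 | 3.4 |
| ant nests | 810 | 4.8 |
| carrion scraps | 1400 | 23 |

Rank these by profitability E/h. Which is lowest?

Profitability E/h (kJ/min): spawning salmon = 1800/14 = 129, ground squirrels = 2200/3.4 = 647, ant nests = 810/4.8 = 169, carrion scraps = 1400/23 = 60.9.
Ranked: ground squirrels > ant nests > spawning salmon > carrion scraps.

carrion scraps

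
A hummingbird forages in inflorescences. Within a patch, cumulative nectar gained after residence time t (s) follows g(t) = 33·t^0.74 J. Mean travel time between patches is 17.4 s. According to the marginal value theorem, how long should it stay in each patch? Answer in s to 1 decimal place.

49.5 s

Maximise g(t)/(T+t): set derivative to zero → g'(t)(T+t) = g(t).
g'(t) = 0.74·33·t^-0.26. Setting 0.74·33·t^-0.26 = 33·t^0.74/(17.4+t) gives 0.74(17.4+t) = t, so 0.26·t = 0.74×17.4.
t* = 0.74×17.4/0.26 = 49.52 s.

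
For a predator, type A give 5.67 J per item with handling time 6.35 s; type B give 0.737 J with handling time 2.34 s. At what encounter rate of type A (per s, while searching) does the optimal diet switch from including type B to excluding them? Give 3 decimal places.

The zero-one rule: include type B iff E₂/h₂ > λE₁/(1+λh₁). Equality gives the switch point.
λE₁h₂ = E₂ + λE₂h₁ ⇒ λ = E₂/(E₁h₂ − E₂h₁) = 0.737/(13.27 − 4.68) = 0.08582 per s.

0.086 per s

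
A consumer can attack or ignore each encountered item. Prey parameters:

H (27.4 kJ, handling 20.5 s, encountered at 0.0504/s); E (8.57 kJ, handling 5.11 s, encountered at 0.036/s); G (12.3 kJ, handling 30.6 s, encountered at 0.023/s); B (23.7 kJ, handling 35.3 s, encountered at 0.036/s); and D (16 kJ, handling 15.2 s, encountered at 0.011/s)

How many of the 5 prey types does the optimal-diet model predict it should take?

3

E/h in descending order: E 1.68, H 1.34, D 1.05, B 0.671, G 0.402 kJ/s. The optimal diet is the largest prefix of this list for which every included type satisfies E_i/h_i > R on the types above it.
Rate on top 1: 0.2606. H: 1.34 > 0.2606 → include.
Rate on top 2: 0.762. D: 1.05 > 0.762 → include.
Rate on top 3: 0.7824. B: 0.671 < 0.7824 → exclude; stop.
Optimal diet: E, H, D — 3 of 5 types.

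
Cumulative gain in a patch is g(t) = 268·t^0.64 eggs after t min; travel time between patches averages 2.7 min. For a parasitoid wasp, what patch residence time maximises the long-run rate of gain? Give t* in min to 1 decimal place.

4.8 min

Optimal t* satisfies g'(t*) = g(t*)/(T + t*).
g'(t) = 0.64·268·t^-0.36. Setting 0.64·268·t^-0.36 = 268·t^0.64/(2.7+t) gives 0.64(2.7+t) = t, so 0.36·t = 0.64×2.7.
t* = 0.64×2.7/0.36 = 4.8 min.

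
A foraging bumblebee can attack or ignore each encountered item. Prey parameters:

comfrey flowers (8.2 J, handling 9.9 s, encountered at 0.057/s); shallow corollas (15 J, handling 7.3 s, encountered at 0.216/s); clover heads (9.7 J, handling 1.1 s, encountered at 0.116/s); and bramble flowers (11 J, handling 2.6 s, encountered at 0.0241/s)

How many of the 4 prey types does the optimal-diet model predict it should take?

Rank by E/h (J/s): clover heads 8.82, bramble flowers 4.23, shallow corollas 2.05, comfrey flowers 0.828. Include each in turn until the next type's E/h falls below the running intake rate.
Rate on top 1: 0.9979. bramble flowers: 4.23 > 0.9979 → include.
Rate on top 2: 1.168. shallow corollas: 2.05 > 1.168 → include.
Rate on top 3: 1.673. comfrey flowers: 0.828 < 1.673 → exclude; stop.
Optimal diet: clover heads, bramble flowers, shallow corollas — 3 of 4 types.

3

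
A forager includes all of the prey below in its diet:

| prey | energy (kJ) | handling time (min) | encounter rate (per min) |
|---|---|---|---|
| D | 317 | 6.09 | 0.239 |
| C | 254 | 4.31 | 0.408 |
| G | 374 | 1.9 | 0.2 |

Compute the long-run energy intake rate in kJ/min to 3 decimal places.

55.332 kJ/min

R = (0.239×317 + 0.408×254 + 0.2×374) / (1 + 0.239×6.09 + 0.408×4.31 + 0.2×1.9) = 254.2/4.594 = 55.33 kJ/min.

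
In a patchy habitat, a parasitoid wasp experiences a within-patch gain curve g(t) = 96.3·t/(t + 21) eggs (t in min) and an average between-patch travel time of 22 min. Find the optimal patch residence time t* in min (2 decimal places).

Optimal t* satisfies g'(t*) = g(t*)/(T + t*).
g'(t) = 96.3·21/(t + 21)². Setting 96.3·21/(t+21)² = 96.3t/[(t+21)(22+t)] gives 21(22+t) = t(t+21), so t² = 21×22 = 462.
t* = √462 = 21.49 min.

21.49 min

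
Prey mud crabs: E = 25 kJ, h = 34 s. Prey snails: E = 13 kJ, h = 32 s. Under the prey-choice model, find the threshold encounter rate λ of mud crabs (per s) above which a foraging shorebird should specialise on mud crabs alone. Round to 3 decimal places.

At the threshold, the rate on mud crabs alone equals the profitability of snails: λ·25/(1 + λ·34) = 13/32 = 0.4062.
Rearranging, λ(25 − 0.4062×34) = 0.4062, so λ = 0.4062/11.19 = 0.03631 per s.

0.036 per s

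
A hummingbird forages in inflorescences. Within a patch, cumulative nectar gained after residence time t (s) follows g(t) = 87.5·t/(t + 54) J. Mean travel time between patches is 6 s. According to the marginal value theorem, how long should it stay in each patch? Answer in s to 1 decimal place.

18.0 s

By the marginal value theorem, leave when the instantaneous gain rate g'(t) equals the habitat-wide average g(t)/(T + t).
g'(t) = 87.5·54/(t + 54)². Setting 87.5·54/(t+54)² = 87.5t/[(t+54)(6+t)] gives 54(6+t) = t(t+54), so t² = 54×6 = 324.
t* = √324 = 18 s.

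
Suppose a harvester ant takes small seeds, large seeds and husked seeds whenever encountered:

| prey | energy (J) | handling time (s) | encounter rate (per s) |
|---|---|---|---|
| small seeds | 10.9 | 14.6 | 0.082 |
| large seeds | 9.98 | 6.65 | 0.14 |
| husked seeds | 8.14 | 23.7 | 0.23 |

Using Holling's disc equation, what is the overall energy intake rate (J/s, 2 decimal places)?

0.49 J/s

R = (0.082×10.9 + 0.14×9.98 + 0.23×8.14) / (1 + 0.082×14.6 + 0.14×6.65 + 0.23×23.7) = 4.163/8.579 = 0.4853 J/s.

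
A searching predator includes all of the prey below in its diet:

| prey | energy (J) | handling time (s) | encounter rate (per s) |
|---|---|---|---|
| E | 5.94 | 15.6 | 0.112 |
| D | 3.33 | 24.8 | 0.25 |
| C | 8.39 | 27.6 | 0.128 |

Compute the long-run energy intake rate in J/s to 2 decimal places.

0.21 J/s

R = (0.112×5.94 + 0.25×3.33 + 0.128×8.39) / (1 + 0.112×15.6 + 0.25×24.8 + 0.128×27.6) = 2.572/12.48 = 0.2061 J/s.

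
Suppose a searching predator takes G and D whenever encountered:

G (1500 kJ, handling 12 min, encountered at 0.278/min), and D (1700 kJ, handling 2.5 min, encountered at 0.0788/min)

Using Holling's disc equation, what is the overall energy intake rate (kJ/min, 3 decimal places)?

121.544 kJ/min

R = (0.278×1500 + 0.0788×1700) / (1 + 0.278×12 + 0.0788×2.5) = 551/4.533 = 121.5 kJ/min.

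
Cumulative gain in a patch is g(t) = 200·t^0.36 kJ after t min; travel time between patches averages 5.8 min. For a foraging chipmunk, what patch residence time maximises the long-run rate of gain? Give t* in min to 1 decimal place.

Maximise g(t)/(T+t): set derivative to zero → g'(t)(T+t) = g(t).
g'(t) = 0.36·200·t^-0.64. Setting 0.36·200·t^-0.64 = 200·t^0.36/(5.8+t) gives 0.36(5.8+t) = t, so 0.64·t = 0.36×5.8.
t* = 0.36×5.8/0.64 = 3.263 min.

3.3 min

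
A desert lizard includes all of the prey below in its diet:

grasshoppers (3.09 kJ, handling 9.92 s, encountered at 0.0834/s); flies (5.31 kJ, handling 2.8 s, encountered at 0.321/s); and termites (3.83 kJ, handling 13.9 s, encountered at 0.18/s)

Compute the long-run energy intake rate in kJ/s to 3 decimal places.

0.507 kJ/s

R = (0.0834×3.09 + 0.321×5.31 + 0.18×3.83) / (1 + 0.0834×9.92 + 0.321×2.8 + 0.18×13.9) = 2.652/5.228 = 0.5072 kJ/s.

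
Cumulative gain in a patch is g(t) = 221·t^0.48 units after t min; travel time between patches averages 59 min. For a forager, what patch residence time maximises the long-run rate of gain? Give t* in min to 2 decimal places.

54.46 min

By the marginal value theorem, leave when the instantaneous gain rate g'(t) equals the habitat-wide average g(t)/(T + t).
g'(t) = 0.48·221·t^-0.52. Setting 0.48·221·t^-0.52 = 221·t^0.48/(59+t) gives 0.48(59+t) = t, so 0.52·t = 0.48×59.
t* = 0.48×59/0.52 = 54.46 min.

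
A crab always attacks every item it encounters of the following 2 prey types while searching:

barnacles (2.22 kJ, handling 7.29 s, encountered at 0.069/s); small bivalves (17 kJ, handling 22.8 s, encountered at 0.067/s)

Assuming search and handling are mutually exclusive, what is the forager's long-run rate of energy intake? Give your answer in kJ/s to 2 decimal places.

R = (0.069×2.22 + 0.067×17) / (1 + 0.069×7.29 + 0.067×22.8) = 1.292/3.031 = 0.4264 kJ/s.

0.43 kJ/s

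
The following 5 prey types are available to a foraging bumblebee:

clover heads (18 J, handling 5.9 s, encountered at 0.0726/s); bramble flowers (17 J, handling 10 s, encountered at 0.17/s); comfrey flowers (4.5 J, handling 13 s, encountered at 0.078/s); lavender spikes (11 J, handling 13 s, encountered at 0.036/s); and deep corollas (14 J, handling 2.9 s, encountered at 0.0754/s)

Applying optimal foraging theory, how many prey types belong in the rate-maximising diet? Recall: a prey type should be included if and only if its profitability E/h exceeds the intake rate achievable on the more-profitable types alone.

3

Profitabilities (E/h, J/s): deep corollas 4.83, clover heads 3.05, bramble flowers 1.7, lavender spikes 0.846, comfrey flowers 0.346. Add prey in this order while the next type's profitability exceeds the intake rate on those already taken.
Rate on top 1: 0.8662. clover heads: 3.05 > 0.8662 → include.
Rate on top 2: 1.434. bramble flowers: 1.7 > 1.434 → include.
Rate on top 3: 1.569. lavender spikes: 0.846 < 1.569 → exclude; stop.
Optimal diet: deep corollas, clover heads, bramble flowers — 3 of 5 types.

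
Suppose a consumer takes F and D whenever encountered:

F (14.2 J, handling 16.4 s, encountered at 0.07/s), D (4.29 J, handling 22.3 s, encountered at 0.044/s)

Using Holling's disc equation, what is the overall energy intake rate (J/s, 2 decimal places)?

0.38 J/s

R = (0.07×14.2 + 0.044×4.29) / (1 + 0.07×16.4 + 0.044×22.3) = 1.183/3.129 = 0.378 J/s.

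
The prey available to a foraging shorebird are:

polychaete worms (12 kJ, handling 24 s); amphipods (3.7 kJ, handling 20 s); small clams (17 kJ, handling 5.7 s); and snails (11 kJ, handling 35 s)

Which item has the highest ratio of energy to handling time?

small clams

Profitability E/h (kJ/s): polychaete worms = 12/24 = 0.5, amphipods = 3.7/20 = 0.185, small clams = 17/5.7 = 2.98, snails = 11/35 = 0.314.
Ranked: small clams > polychaete worms > snails > amphipods.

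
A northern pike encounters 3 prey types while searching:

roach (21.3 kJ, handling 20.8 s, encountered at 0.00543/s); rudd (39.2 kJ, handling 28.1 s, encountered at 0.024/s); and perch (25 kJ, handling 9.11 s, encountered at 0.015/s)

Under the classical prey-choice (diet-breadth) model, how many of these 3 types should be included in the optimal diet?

Profitabilities (E/h, kJ/s): perch 2.74, rudd 1.4, roach 1.02. Add prey in this order while the next type's profitability exceeds the intake rate on those already taken.
Rate on top 1: 0.3299. rudd: 1.4 > 0.3299 → include.
Rate on top 2: 0.7265. roach: 1.02 > 0.7265 → include.
Optimal diet: perch, rudd, roach — 3 of 3 types.

3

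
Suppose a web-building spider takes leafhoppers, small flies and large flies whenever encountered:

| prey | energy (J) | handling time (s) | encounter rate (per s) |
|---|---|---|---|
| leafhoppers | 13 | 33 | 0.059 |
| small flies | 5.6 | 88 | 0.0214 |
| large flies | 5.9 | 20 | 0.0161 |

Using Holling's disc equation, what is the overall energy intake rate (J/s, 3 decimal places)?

0.191 J/s

Energy encountered per unit search time: 0.059×13 + 0.0214×5.6 + 0.0161×5.9 = 0.9818 J/s.
Handling time per unit search time: 0.059×33 + 0.0214×88 + 0.0161×20 = 4.152.
Rate = 0.9818/(1 + 4.152) = 0.1906 J/s.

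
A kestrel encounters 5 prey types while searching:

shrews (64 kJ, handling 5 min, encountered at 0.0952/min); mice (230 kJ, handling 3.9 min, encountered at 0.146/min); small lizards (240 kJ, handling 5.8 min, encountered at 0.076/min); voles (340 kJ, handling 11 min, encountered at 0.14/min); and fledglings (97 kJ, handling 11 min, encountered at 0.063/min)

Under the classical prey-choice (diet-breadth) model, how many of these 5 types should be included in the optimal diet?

3

Rank by E/h (kJ/min): mice 59, small lizards 41.4, voles 30.9, shrews 12.8, fledglings 8.82. Include each in turn until the next type's E/h falls below the running intake rate.
Rate on top 1: 21.4. small lizards: 41.4 > 21.4 → include.
Rate on top 2: 25.78. voles: 30.9 > 25.78 → include.
Rate on top 3: 28. shrews: 12.8 < 28 → exclude; stop.
Optimal diet: mice, small lizards, voles — 3 of 5 types.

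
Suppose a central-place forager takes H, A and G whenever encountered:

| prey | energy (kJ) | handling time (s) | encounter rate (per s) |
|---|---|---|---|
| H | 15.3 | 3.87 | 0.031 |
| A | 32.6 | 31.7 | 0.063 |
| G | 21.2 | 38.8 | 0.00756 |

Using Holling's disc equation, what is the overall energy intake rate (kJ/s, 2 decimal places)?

0.79 kJ/s

Energy encountered per unit search time: 0.031×15.3 + 0.063×32.6 + 0.00756×21.2 = 2.688 kJ/s.
Handling time per unit search time: 0.031×3.87 + 0.063×31.7 + 0.00756×38.8 = 2.41.
Rate = 2.688/(1 + 2.41) = 0.7883 kJ/s.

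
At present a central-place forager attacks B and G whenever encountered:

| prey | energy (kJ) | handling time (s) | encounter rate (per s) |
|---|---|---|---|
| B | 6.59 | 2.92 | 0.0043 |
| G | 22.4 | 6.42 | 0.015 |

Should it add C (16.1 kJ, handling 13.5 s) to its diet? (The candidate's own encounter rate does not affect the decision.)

Intake rate on the current diet: R = (0.0043×6.59 + 0.015×22.4) / (1 + 0.0043×2.92 + 0.015×6.42) = 0.3643/1.109 = 0.3286 kJ/s.
Profitability of C: 16.1/13.5 = 1.193 kJ/s.
1.193 > 0.3286, so adding C raises the average — include it.

Yes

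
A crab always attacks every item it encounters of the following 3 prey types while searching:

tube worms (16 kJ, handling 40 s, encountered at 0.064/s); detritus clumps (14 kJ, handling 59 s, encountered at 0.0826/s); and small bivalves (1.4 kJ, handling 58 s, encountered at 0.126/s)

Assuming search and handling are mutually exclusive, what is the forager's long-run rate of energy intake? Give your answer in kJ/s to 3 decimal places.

R = Σλ_iE_i / (1 + Σλ_ih_i)
Numerator: 0.064×16 + 0.0826×14 + 0.126×1.4 = 2.357
Denominator: 1 + 0.064×40 + 0.0826×59 + 0.126×58 = 15.74
R = 2.357/15.74 = 0.1497 kJ/s

0.150 kJ/s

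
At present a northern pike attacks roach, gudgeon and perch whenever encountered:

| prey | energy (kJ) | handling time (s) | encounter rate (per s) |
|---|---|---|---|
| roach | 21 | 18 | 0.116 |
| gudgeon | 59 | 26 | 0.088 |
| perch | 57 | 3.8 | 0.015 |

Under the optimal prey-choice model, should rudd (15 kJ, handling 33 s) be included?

On roach, gudgeon and perch alone, R = ΣλE/(1+Σλh) = 8.483/5.433 = 1.561 kJ/s.
rudd: E/h = 15/33 = 0.4545 kJ/s.
0.4545 < 1.561, so adding rudd would lower the average — exclude it.

No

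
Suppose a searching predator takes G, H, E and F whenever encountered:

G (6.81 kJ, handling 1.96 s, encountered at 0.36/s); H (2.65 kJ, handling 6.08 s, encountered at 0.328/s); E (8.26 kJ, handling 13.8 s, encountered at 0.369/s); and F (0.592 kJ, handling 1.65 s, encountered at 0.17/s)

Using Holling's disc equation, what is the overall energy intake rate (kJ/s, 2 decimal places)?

0.71 kJ/s

R = Σλ_iE_i / (1 + Σλ_ih_i)
Numerator: 0.36×6.81 + 0.328×2.65 + 0.369×8.26 + 0.17×0.592 = 6.469
Denominator: 1 + 0.36×1.96 + 0.328×6.08 + 0.369×13.8 + 0.17×1.65 = 9.073
R = 6.469/9.073 = 0.7131 kJ/s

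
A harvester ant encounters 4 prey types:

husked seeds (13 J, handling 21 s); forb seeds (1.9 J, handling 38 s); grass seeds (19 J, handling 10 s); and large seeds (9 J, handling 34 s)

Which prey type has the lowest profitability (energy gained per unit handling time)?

Profitability E/h (J/s): husked seeds = 13/21 = 0.619, forb seeds = 1.9/38 = 0.05, grass seeds = 19/10 = 1.9, large seeds = 9/34 = 0.265.
Ranked: grass seeds > husked seeds > large seeds > forb seeds.

forb seeds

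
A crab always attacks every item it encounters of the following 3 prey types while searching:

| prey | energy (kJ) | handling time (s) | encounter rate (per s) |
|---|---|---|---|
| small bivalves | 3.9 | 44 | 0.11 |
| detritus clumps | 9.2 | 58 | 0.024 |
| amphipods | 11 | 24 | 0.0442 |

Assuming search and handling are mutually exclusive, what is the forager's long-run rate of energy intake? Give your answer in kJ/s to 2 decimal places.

Energy encountered per unit search time: 0.11×3.9 + 0.024×9.2 + 0.0442×11 = 1.136 kJ/s.
Handling time per unit search time: 0.11×44 + 0.024×58 + 0.0442×24 = 7.293.
Rate = 1.136/(1 + 7.293) = 0.137 kJ/s.

0.14 kJ/s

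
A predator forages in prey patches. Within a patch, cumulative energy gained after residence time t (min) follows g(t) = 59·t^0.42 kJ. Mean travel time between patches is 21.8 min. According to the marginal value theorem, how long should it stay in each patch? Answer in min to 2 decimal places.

By the marginal value theorem, leave when the instantaneous gain rate g'(t) equals the habitat-wide average g(t)/(T + t).
g'(t) = 0.42·59·t^-0.58. Setting 0.42·59·t^-0.58 = 59·t^0.42/(21.8+t) gives 0.42(21.8+t) = t, so 0.58·t = 0.42×21.8.
t* = 0.42×21.8/0.58 = 15.79 min.

15.79 min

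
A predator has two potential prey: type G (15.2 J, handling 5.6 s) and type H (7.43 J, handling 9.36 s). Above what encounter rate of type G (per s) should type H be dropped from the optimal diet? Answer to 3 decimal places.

At the threshold, the rate on type G alone equals the profitability of type H: λ·15.2/(1 + λ·5.6) = 7.43/9.36 = 0.7938.
Rearranging, λ(15.2 − 0.7938×5.6) = 0.7938, so λ = 0.7938/10.75 = 0.07381 per s.

0.074 per s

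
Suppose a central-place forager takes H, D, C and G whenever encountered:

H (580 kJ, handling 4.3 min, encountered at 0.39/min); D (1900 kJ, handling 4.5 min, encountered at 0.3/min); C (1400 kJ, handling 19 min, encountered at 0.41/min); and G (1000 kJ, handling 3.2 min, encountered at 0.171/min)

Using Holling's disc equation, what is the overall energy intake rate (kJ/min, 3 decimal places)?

Energy encountered per unit search time: 0.39×580 + 0.3×1900 + 0.41×1400 + 0.171×1000 = 1541 kJ/min.
Handling time per unit search time: 0.39×4.3 + 0.3×4.5 + 0.41×19 + 0.171×3.2 = 11.36.
Rate = 1541/(1 + 11.36) = 124.7 kJ/min.

124.650 kJ/min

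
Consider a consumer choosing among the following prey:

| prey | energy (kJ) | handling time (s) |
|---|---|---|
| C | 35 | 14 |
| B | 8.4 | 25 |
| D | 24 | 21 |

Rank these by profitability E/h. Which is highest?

C

In descending order of E/h:
C: 35/14 = 2.5 kJ/s
D: 24/21 = 1.14 kJ/s
B: 8.4/25 = 0.336 kJ/s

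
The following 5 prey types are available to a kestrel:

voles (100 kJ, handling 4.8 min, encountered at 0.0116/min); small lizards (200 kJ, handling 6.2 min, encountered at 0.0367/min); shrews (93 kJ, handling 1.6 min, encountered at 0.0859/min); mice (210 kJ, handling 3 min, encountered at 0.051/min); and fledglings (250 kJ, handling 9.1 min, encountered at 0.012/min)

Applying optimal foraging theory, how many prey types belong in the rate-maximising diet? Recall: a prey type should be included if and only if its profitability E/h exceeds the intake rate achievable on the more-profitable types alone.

5

E/h in descending order: mice 70, shrews 58.1, small lizards 32.3, fledglings 27.5, voles 20.8 kJ/min. The optimal diet is the largest prefix of this list for which every included type satisfies E_i/h_i > R on the types above it.
Rate on top 1: 9.289. shrews: 58.1 > 9.289 → include.
Rate on top 2: 14.49. small lizards: 32.3 > 14.49 → include.
Rate on top 3: 17.15. fledglings: 27.5 > 17.15 → include.
Rate on top 4: 17.85. voles: 20.8 > 17.85 → include.
Optimal diet: mice, shrews, small lizards, fledglings, voles — 5 of 5 types.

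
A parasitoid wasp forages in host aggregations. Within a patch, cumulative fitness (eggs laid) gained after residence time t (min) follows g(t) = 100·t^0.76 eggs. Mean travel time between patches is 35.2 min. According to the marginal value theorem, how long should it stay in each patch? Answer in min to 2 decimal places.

Maximise g(t)/(T+t): set derivative to zero → g'(t)(T+t) = g(t).
g'(t) = 0.76·100·t^-0.24. Setting 0.76·100·t^-0.24 = 100·t^0.76/(35.2+t) gives 0.76(35.2+t) = t, so 0.24·t = 0.76×35.2.
t* = 0.76×35.2/0.24 = 111.5 min.

111.47 min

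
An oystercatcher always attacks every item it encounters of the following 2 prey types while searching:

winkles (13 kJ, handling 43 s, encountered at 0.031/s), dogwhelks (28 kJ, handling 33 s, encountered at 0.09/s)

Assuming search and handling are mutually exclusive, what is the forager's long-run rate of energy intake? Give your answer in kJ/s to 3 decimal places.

R = Σλ_iE_i / (1 + Σλ_ih_i)
Numerator: 0.031×13 + 0.09×28 = 2.923
Denominator: 1 + 0.031×43 + 0.09×33 = 5.303
R = 2.923/5.303 = 0.5512 kJ/s

0.551 kJ/s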